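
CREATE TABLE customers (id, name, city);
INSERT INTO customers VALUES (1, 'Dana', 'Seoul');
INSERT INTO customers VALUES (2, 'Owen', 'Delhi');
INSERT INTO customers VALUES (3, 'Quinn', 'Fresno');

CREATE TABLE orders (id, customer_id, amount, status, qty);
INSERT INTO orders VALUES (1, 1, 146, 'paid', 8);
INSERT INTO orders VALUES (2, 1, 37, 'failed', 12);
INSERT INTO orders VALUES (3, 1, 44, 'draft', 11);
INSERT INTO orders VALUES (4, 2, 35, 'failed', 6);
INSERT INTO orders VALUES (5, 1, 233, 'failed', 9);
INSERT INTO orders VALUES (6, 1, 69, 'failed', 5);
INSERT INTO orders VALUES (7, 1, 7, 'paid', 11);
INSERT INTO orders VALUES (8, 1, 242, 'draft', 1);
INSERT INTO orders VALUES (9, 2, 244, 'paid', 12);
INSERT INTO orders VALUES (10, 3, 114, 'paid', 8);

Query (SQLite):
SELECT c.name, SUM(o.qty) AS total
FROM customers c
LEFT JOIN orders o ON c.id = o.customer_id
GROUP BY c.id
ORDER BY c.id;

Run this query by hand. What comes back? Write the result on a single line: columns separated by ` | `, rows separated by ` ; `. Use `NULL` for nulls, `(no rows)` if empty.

Dana | 57 ; Owen | 18 ; Quinn | 8

LEFT JOIN keeps every customers row; unmatched ones get NULL for orders columns.
Group by customers.id and compute SUM(o.qty). SUM over an all-NULL group is NULL.
  1: ids {1, 2, 3, 5, 6, 7, 8} → SUM(o.qty)=57
  2: ids {4, 9} → SUM(o.qty)=18
  3: ids {10} → SUM(o.qty)=8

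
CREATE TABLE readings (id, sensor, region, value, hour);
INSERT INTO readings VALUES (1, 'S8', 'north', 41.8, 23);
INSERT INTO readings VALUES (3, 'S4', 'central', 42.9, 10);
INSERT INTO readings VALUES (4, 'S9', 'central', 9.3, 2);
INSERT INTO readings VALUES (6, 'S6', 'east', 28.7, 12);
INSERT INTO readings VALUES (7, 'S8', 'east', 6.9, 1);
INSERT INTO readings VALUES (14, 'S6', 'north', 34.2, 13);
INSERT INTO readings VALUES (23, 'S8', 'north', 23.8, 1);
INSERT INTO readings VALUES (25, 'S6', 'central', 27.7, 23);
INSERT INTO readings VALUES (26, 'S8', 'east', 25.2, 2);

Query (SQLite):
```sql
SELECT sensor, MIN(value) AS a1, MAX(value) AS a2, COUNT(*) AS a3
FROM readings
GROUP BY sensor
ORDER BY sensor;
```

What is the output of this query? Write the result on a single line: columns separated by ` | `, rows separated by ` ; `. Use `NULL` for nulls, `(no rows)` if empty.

S4 | 42.9 | 42.9 | 1 ; S6 | 27.7 | 34.2 | 3 ; S8 | 6.9 | 41.8 | 4 ; S9 | 9.3 | 9.3 | 1

Group readings by sensor.
Per group compute: MIN(value), MAX(value), COUNT(*).
  S4: ids {3} → MIN(value)=42.9, MAX(value)=42.9, COUNT(*)=1
  S6: ids {6, 14, 25} → MIN(value)=27.7, MAX(value)=34.2, COUNT(*)=3
  S8: ids {1, 7, 23, 26} → MIN(value)=6.9, MAX(value)=41.8, COUNT(*)=4
  S9: ids {4} → MIN(value)=9.3, MAX(value)=9.3, COUNT(*)=1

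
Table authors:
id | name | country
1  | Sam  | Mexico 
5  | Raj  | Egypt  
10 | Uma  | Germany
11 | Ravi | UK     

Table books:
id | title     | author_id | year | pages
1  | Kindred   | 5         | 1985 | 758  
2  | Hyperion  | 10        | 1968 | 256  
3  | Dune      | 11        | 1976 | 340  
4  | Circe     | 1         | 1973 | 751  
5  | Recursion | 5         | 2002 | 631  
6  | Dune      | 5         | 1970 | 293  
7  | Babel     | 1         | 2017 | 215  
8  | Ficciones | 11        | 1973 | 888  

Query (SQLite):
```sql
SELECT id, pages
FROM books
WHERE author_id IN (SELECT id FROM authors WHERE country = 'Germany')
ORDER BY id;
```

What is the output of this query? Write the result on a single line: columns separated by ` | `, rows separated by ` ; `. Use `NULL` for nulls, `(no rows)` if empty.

Inner query: authors.id where country = 'Germany'.
Outer: keep books rows whose author_id is in that set.
Inner query → {10}

2 | 256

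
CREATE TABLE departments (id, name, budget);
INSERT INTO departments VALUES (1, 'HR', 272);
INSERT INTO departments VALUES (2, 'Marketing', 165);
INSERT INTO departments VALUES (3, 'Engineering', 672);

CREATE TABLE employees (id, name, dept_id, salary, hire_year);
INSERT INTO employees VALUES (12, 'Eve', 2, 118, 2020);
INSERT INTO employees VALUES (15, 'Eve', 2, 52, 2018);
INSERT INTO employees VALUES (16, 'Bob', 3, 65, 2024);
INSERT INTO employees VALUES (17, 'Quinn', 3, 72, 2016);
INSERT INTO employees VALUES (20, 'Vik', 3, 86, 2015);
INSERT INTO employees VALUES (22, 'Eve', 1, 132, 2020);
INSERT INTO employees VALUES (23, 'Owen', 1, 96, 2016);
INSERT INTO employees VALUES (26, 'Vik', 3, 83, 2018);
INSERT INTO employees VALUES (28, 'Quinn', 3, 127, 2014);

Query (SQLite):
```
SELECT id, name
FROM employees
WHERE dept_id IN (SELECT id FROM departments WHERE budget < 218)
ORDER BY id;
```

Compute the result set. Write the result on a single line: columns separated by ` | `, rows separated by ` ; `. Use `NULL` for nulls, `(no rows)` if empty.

12 | Eve ; 15 | Eve

Inner query: departments.id where budget < 218.
Outer: keep employees rows whose dept_id is in that set.
Inner query → {2}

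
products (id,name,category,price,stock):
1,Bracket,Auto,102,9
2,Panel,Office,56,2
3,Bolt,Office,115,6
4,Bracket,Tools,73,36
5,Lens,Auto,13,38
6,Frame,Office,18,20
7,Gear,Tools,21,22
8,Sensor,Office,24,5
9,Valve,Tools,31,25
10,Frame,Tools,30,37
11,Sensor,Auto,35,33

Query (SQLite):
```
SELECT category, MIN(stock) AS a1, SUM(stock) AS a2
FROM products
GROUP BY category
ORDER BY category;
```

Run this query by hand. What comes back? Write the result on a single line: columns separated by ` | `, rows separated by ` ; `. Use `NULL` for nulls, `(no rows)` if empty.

Group products by category.
Per group compute: MIN(stock), SUM(stock).
  Auto: ids {1, 5, 11} → MIN(stock)=9, SUM(stock)=80
  Office: ids {2, 3, 6, 8} → MIN(stock)=2, SUM(stock)=33
  Tools: ids {4, 7, 9, 10} → MIN(stock)=22, SUM(stock)=120

Auto | 9 | 80 ; Office | 2 | 33 ; Tools | 22 | 120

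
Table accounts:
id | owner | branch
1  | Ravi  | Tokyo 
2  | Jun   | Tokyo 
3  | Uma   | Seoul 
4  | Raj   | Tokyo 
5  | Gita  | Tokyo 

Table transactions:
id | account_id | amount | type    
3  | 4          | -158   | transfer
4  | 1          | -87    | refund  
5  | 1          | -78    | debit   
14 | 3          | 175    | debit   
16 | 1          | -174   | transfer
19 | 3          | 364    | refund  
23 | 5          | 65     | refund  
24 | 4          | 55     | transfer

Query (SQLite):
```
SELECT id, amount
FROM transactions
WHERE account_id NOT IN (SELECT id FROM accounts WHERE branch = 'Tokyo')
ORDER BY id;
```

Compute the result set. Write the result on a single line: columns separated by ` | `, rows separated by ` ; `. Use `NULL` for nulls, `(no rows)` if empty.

14 | 175 ; 19 | 364

Inner query: accounts.id where branch = 'Tokyo'.
Outer: keep transactions rows whose account_id is not in that set.
Inner query → {1, 2, 4, 5}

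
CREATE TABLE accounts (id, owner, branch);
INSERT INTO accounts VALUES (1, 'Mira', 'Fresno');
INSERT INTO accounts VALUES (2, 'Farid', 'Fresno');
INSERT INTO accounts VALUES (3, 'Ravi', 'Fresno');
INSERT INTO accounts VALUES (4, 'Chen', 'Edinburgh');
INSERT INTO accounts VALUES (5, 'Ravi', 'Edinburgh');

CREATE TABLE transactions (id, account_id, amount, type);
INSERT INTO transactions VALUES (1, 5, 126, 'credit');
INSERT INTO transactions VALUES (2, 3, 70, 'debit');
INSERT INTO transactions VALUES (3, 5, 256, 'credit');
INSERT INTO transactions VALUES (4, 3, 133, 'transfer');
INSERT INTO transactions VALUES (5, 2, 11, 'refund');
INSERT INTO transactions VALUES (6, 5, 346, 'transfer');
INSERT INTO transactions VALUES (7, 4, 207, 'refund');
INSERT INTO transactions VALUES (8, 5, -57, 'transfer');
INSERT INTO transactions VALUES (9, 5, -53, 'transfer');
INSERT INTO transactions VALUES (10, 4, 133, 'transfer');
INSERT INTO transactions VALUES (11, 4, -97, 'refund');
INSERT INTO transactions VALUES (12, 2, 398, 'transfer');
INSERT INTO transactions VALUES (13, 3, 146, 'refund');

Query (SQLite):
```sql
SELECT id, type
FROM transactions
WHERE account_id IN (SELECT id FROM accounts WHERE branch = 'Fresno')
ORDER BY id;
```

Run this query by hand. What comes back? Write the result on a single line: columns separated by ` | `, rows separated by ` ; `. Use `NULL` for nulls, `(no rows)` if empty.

2 | debit ; 4 | transfer ; 5 | refund ; 12 | transfer ; 13 | refund

Inner query: accounts.id where branch = 'Fresno'.
Outer: keep transactions rows whose account_id is in that set.
Inner query → {1, 2, 3}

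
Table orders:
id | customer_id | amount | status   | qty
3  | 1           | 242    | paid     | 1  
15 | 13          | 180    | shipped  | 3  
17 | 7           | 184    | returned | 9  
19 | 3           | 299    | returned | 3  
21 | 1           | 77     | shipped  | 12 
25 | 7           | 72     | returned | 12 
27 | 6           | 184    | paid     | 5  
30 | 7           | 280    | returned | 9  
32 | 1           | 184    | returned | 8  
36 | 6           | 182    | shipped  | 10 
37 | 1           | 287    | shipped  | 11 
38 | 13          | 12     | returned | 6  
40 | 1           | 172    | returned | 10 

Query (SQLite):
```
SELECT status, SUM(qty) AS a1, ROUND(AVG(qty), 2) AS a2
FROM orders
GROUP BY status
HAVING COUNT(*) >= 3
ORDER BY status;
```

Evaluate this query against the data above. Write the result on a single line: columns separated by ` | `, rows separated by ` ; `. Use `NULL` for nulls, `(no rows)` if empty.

Group orders by status.
Per group compute: SUM(qty), ROUND(AVG(qty), 2).
HAVING: drop groups with fewer than 3 rows.
  paid: ids {3, 27} → SUM(qty)=6, ROUND(AVG(qty), 2)=3
  returned: ids {17, 19, 25, 30, 32, 38, 40} → SUM(qty)=57, ROUND(AVG(qty), 2)=8.14
  shipped: ids {15, 21, 36, 37} → SUM(qty)=36, ROUND(AVG(qty), 2)=9

returned | 57 | 8.14 ; shipped | 36 | 9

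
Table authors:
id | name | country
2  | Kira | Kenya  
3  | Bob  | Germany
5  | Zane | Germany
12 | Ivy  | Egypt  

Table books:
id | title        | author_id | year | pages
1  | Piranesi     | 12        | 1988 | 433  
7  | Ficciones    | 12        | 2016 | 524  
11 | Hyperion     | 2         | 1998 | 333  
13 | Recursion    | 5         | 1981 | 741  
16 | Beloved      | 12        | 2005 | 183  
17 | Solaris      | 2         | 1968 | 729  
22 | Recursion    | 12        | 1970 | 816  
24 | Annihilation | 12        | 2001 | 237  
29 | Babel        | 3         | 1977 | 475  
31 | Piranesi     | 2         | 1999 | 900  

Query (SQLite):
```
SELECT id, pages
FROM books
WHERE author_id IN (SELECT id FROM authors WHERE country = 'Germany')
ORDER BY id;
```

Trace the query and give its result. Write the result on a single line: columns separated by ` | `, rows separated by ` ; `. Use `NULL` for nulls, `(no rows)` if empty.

13 | 741 ; 29 | 475

Inner query: authors.id where country = 'Germany'.
Outer: keep books rows whose author_id is in that set.
Inner query → {3, 5}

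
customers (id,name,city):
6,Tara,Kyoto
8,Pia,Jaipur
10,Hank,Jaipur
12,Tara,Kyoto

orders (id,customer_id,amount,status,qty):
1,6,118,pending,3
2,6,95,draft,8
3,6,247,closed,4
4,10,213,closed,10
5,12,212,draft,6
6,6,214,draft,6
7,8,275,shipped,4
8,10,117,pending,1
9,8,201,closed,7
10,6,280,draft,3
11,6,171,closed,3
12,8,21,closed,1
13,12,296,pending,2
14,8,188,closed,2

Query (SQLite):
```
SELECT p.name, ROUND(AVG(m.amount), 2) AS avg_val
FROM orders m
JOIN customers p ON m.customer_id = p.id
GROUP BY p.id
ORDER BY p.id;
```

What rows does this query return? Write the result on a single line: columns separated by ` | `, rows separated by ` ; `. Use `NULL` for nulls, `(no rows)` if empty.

Join each orders row to its customers via customer_id.
Group joined rows by customers.id; compute ROUND(AVG(m.amount), 2) per group.
  6: ids {1, 2, 3, 6, 10, 11} → ROUND(AVG(m.amount), 2)=187.5
  8: ids {7, 9, 12, 14} → ROUND(AVG(m.amount), 2)=171.25
  10: ids {4, 8} → ROUND(AVG(m.amount), 2)=165
  12: ids {5, 13} → ROUND(AVG(m.amount), 2)=254

Tara | 187.5 ; Pia | 171.25 ; Hank | 165 ; Tara | 254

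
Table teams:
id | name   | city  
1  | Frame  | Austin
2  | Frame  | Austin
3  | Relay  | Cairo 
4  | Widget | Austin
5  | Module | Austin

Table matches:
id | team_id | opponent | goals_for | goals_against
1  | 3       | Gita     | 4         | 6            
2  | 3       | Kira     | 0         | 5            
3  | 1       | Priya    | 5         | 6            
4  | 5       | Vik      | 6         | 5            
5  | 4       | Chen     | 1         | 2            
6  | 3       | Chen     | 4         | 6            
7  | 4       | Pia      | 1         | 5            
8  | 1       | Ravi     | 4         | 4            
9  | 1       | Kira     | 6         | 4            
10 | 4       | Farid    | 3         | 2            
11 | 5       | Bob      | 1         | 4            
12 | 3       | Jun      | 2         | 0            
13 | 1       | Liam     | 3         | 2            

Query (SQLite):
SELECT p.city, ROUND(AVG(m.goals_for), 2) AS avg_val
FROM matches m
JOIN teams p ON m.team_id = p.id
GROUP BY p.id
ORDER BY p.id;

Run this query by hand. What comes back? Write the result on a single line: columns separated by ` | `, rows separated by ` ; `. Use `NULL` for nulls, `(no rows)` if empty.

Austin | 4.5 ; Cairo | 2.5 ; Austin | 1.67 ; Austin | 3.5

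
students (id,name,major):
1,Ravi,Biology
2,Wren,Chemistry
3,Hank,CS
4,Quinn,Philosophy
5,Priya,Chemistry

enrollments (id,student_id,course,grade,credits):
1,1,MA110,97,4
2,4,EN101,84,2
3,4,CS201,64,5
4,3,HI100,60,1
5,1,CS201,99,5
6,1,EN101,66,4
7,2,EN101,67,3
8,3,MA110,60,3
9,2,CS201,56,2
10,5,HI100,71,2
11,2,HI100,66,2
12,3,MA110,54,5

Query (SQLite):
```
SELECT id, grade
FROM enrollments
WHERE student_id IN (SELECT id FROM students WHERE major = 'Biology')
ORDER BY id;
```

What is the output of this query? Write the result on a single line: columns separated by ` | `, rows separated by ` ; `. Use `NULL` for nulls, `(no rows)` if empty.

1 | 97 ; 5 | 99 ; 6 | 66

Inner query: students.id where major = 'Biology'.
Outer: keep enrollments rows whose student_id is in that set.
Inner query → {1}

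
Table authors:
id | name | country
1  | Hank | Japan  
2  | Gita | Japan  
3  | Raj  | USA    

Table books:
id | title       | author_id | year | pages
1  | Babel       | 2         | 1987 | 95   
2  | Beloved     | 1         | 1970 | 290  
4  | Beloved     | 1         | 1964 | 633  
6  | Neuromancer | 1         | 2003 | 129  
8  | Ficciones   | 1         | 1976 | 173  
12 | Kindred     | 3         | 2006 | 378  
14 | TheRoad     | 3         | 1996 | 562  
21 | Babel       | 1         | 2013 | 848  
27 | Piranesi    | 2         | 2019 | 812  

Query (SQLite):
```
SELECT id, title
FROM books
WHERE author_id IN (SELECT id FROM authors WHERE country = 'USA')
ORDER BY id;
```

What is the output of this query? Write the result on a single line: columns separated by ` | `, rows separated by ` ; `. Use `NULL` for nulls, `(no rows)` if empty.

Inner query: authors.id where country = 'USA'.
Outer: keep books rows whose author_id is in that set.
Inner query → {3}

12 | Kindred ; 14 | TheRoad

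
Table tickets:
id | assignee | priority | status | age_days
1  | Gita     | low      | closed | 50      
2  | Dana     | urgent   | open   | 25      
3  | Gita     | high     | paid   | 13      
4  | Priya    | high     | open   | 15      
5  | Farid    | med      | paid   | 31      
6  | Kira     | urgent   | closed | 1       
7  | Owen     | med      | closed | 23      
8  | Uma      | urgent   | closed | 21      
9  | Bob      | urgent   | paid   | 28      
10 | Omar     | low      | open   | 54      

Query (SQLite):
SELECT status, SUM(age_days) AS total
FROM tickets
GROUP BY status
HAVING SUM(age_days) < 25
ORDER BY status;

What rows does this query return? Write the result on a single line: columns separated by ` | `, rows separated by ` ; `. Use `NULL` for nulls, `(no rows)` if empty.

Partition tickets by status; compute SUM(age_days) within each group.
HAVING: keep groups where SUM(age_days) < 25.
  closed: ids {1, 6, 7, 8} → SUM(age_days)=95
  open: ids {2, 4, 10} → SUM(age_days)=94
  paid: ids {3, 5, 9} → SUM(age_days)=72

(no rows)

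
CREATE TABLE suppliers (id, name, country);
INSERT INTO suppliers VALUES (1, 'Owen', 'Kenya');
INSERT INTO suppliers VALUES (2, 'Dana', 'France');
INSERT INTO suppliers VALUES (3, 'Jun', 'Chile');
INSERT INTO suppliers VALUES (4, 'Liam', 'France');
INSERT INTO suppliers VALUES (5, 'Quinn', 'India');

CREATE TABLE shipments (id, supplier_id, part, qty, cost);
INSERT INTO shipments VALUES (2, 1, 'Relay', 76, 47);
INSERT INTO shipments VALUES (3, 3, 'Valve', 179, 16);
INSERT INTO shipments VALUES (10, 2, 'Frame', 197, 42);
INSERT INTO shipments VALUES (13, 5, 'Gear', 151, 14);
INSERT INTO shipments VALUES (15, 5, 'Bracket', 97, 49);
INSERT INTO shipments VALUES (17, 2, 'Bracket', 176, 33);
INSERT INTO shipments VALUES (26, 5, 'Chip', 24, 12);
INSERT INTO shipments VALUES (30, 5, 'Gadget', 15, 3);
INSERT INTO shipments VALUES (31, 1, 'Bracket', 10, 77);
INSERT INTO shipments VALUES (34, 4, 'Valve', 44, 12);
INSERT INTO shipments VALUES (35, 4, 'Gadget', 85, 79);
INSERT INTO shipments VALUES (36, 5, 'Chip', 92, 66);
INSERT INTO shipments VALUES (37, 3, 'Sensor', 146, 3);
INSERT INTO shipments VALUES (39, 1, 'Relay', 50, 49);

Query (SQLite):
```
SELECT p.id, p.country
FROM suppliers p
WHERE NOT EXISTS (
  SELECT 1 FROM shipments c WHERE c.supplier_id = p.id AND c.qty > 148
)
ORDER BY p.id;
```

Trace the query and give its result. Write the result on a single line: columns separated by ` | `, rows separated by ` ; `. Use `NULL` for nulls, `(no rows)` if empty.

1 | Kenya ; 4 | France

For each suppliers row, check whether any shipments with matching supplier_id has qty > 148.
Keep rows where that is false.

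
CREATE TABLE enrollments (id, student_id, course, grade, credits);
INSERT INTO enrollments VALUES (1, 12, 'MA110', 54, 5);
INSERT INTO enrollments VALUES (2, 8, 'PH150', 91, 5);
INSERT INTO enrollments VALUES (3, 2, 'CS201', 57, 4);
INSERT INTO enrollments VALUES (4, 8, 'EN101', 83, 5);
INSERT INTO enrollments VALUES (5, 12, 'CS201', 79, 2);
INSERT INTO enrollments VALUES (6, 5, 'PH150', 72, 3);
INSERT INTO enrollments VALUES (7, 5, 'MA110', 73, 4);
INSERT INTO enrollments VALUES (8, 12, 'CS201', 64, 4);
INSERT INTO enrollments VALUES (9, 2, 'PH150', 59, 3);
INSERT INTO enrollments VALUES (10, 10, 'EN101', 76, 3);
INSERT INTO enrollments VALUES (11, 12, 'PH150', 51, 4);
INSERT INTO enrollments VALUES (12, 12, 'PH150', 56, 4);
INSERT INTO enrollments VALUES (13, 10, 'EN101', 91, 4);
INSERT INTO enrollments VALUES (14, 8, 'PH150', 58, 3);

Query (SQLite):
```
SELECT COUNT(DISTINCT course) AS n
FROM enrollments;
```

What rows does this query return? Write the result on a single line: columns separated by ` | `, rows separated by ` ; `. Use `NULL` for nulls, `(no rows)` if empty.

4

Count distinct non-NULL course values.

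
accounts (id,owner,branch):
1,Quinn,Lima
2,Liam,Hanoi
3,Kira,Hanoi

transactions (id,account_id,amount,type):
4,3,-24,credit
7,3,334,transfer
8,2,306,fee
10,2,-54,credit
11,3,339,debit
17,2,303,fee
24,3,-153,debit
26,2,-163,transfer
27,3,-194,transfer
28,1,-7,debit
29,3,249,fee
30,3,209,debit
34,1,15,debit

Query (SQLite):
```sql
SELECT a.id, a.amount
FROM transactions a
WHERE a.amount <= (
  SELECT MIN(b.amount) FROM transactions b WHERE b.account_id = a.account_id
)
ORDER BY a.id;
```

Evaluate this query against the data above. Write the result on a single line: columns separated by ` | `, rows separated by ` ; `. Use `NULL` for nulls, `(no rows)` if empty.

26 | -163 ; 27 | -194 ; 28 | -7

For each transactions row a, compute MIN(amount) over rows sharing a.account_id.
Keep row a if a.amount <= that per-group MIN.
  account_id=1: MIN(amount) = -7
  account_id=2: MIN(amount) = -163
  account_id=3: MIN(amount) = -194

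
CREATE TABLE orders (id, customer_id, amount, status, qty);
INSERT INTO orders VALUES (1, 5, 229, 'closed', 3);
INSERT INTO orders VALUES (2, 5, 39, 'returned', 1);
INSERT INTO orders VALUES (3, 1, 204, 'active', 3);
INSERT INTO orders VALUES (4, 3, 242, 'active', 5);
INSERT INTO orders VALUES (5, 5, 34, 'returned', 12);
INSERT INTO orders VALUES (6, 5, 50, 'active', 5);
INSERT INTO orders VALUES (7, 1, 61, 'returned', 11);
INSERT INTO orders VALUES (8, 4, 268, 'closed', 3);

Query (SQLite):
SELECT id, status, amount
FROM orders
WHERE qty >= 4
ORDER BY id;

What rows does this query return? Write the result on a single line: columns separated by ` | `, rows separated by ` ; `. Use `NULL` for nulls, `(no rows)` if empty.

qty >= 4: ids {4, 5, 6, 7}

4 | active | 242 ; 5 | returned | 34 ; 6 | active | 50 ; 7 | returned | 61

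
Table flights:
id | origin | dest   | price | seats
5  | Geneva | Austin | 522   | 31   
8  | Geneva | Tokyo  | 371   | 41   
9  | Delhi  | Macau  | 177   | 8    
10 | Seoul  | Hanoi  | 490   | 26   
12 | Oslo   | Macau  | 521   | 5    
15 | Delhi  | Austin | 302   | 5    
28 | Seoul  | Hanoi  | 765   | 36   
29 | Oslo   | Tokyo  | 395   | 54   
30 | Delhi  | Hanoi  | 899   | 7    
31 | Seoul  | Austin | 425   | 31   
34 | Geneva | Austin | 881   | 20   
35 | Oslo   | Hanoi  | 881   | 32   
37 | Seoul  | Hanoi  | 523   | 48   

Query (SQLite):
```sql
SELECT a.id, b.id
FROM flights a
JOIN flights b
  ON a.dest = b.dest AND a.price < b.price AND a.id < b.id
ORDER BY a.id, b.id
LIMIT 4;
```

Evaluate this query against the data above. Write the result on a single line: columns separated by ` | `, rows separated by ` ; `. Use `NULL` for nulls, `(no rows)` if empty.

Pairs (a,b) with same dest, a.price < b.price, a.id < b.id.
dest groups: Austin:{5,15,31,34} Hanoi:{10,28,30,35,37} Macau:{9,12} Tokyo:{8,29}
Ordered by (a.id, b.id); first 4.

5 | 34 ; 8 | 29 ; 9 | 12 ; 10 | 28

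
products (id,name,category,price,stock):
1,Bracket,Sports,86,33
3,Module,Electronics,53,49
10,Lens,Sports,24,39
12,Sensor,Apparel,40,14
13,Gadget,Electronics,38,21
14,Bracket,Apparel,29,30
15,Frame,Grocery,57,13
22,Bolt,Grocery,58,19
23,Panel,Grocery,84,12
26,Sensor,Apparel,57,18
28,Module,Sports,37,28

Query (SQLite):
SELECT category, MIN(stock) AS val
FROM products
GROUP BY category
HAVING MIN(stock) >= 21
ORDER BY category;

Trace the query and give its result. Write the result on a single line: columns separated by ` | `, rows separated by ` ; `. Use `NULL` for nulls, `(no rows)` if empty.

Electronics | 21 ; Sports | 28

Partition products by category; compute MIN(stock) within each group.
HAVING: keep groups where MIN(stock) >= 21.
  Apparel: ids {12, 14, 26} → MIN(stock)=14
  Electronics: ids {3, 13} → MIN(stock)=21
  Grocery: ids {15, 22, 23} → MIN(stock)=12
  Sports: ids {1, 10, 28} → MIN(stock)=28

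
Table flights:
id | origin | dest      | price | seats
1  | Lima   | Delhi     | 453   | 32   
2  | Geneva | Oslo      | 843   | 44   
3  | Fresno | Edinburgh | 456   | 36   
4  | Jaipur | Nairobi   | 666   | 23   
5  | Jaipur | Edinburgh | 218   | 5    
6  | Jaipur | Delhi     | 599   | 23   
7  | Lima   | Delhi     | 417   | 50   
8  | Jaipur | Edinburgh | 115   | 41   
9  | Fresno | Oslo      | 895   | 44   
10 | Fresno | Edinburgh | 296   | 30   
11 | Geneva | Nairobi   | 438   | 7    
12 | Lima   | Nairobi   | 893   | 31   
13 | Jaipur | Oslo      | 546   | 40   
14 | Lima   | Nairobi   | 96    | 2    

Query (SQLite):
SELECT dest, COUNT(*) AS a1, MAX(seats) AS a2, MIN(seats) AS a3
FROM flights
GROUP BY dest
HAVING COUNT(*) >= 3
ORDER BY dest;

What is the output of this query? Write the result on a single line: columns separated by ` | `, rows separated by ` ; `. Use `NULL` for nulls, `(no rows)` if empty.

Group flights by dest.
Per group compute: COUNT(*), MAX(seats), MIN(seats).
HAVING: drop groups with fewer than 3 rows.
  Delhi: ids {1, 6, 7} → COUNT(*)=3, MAX(seats)=50, MIN(seats)=23
  Edinburgh: ids {3, 5, 8, 10} → COUNT(*)=4, MAX(seats)=41, MIN(seats)=5
  Nairobi: ids {4, 11, 12, 14} → COUNT(*)=4, MAX(seats)=31, MIN(seats)=2
  Oslo: ids {2, 9, 13} → COUNT(*)=3, MAX(seats)=44, MIN(seats)=40

Delhi | 3 | 50 | 23 ; Edinburgh | 4 | 41 | 5 ; Nairobi | 4 | 31 | 2 ; Oslo | 3 | 44 | 40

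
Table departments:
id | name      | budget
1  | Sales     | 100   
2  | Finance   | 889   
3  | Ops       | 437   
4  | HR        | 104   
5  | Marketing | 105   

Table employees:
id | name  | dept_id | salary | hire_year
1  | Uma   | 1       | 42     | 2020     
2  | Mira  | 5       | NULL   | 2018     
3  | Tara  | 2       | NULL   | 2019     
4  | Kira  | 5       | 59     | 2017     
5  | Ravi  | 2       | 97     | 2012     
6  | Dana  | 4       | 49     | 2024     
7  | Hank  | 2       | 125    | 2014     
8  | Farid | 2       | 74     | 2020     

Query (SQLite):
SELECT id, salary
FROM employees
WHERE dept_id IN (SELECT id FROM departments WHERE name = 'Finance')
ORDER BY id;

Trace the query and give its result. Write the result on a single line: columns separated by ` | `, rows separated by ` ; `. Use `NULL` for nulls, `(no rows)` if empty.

3 | NULL ; 5 | 97 ; 7 | 125 ; 8 | 74

Inner query: departments.id where name = 'Finance'.
Outer: keep employees rows whose dept_id is in that set.
Inner query → {2}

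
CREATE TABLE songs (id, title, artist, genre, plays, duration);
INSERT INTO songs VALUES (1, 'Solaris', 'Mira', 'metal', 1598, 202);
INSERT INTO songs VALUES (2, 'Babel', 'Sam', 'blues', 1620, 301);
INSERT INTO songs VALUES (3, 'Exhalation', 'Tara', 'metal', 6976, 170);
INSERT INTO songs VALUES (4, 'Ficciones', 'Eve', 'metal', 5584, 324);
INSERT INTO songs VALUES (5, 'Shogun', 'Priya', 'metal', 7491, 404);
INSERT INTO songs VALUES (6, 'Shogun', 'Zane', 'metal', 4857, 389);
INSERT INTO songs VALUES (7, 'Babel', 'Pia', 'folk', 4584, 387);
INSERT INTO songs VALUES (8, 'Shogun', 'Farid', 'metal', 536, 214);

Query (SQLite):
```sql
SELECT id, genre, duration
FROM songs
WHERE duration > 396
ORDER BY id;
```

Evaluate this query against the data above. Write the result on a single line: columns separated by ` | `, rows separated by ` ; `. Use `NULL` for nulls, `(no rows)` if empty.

5 | metal | 404

duration > 396: ids {5}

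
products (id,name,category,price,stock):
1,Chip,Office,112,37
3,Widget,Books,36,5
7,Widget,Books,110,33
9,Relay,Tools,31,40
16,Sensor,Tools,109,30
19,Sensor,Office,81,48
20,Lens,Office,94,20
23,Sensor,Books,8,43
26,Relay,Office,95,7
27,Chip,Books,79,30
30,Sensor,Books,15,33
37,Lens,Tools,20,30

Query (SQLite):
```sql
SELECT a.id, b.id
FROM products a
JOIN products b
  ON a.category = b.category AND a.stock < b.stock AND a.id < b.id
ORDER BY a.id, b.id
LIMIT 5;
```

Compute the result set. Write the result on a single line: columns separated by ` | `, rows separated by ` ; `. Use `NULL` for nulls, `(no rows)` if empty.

1 | 19 ; 3 | 7 ; 3 | 23 ; 3 | 27 ; 3 | 30

Pairs (a,b) with same category, a.stock < b.stock, a.id < b.id.
category groups: Books:{3,7,23,27,30} Office:{1,19,20,26} Tools:{9,16,37}
Ordered by (a.id, b.id); first 5.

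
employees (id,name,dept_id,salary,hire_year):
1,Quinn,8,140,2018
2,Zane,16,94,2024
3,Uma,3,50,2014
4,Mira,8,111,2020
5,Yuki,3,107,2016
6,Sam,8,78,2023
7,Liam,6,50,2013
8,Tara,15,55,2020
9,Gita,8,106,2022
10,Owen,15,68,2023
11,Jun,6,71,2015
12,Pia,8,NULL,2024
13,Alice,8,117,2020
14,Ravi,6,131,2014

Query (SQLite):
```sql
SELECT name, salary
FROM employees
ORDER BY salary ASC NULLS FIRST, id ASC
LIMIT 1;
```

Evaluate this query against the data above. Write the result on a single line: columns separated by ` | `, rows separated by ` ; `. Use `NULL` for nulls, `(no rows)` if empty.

Sort by salary asc, tiebreak id asc: (NULL, id=12), (50, id=3), (50, id=7), (55, id=8) …. Take first 1.
NULLS FIRST: NULL salary rows go before all non-NULL rows (among themselves ordered by id asc).

Pia | NULL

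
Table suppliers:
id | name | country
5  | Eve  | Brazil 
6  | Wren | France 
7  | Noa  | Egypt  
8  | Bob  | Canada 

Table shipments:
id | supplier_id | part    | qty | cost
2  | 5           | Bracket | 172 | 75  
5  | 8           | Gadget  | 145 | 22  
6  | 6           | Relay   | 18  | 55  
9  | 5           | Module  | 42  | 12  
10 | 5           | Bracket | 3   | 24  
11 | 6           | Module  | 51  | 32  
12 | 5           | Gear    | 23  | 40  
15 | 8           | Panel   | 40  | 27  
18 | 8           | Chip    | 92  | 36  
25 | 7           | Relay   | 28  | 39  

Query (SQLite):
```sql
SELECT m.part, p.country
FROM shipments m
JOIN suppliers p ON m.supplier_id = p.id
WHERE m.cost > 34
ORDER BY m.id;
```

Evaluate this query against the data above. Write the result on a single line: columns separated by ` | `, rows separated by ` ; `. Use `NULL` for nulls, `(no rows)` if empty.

Each shipments row matches the suppliers row where supplier_id = suppliers.id.
Then keep rows with m.cost > 34.

Bracket | Brazil ; Relay | France ; Gear | Brazil ; Chip | Canada ; Relay | Egypt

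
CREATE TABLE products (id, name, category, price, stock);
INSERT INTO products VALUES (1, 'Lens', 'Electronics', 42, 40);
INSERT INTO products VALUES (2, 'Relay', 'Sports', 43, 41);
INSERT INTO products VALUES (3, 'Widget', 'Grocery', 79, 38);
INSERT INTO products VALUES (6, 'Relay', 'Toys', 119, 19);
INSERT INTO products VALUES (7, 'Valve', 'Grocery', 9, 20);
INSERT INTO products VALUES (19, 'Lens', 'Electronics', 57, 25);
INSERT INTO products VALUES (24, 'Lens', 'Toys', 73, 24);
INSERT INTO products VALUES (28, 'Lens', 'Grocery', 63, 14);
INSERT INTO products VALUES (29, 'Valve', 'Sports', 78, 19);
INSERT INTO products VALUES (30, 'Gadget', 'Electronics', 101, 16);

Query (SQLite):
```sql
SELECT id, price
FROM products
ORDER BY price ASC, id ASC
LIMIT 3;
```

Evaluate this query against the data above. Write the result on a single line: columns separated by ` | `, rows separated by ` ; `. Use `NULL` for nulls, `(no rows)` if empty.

7 | 9 ; 1 | 42 ; 2 | 43

Sort by price asc, tiebreak id asc: (9, id=7), (42, id=1), (43, id=2), (57, id=19), (63, id=28), (73, id=24) …. Take first 3.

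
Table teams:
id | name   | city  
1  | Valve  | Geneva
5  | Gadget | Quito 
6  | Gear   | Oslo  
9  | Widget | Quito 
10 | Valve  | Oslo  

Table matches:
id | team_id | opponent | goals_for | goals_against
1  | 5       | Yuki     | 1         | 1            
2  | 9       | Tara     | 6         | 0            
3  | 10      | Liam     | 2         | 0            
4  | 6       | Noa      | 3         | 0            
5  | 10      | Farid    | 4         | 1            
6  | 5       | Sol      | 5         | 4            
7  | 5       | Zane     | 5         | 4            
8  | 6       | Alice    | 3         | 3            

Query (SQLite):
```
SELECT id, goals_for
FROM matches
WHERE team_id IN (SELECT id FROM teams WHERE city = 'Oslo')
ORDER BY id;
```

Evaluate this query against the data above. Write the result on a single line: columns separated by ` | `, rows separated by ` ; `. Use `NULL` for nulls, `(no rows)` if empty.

3 | 2 ; 4 | 3 ; 5 | 4 ; 8 | 3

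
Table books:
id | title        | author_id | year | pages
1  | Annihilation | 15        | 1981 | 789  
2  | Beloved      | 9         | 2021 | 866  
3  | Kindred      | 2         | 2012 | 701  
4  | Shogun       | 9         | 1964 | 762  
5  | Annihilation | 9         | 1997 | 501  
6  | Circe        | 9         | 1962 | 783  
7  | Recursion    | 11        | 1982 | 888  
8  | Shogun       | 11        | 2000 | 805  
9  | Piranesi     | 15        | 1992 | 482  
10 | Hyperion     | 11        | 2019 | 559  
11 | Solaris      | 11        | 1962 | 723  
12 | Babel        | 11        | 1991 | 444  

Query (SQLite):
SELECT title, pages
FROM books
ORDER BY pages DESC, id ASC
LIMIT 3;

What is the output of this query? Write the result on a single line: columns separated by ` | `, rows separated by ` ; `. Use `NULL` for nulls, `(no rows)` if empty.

Recursion | 888 ; Beloved | 866 ; Shogun | 805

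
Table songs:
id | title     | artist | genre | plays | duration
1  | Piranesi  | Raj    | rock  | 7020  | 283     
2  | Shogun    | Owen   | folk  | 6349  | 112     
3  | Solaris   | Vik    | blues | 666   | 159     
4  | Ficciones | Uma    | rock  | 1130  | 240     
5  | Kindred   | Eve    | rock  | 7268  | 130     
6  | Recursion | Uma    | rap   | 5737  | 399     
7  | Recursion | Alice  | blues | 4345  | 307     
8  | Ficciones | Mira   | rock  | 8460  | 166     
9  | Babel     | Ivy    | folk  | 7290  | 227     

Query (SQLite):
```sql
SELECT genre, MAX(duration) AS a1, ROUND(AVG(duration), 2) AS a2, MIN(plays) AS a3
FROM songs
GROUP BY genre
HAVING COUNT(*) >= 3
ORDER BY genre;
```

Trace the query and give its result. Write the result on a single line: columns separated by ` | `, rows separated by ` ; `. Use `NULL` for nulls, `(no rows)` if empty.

Group songs by genre.
Per group compute: MAX(duration), ROUND(AVG(duration), 2), MIN(plays).
HAVING: drop groups with fewer than 3 rows.
  blues: ids {3, 7} → MAX(duration)=307, ROUND(AVG(duration), 2)=233, MIN(plays)=666
  folk: ids {2, 9} → MAX(duration)=227, ROUND(AVG(duration), 2)=169.5, MIN(plays)=6349
  rap: ids {6} → MAX(duration)=399, ROUND(AVG(duration), 2)=399, MIN(plays)=5737
  rock: ids {1, 4, 5, 8} → MAX(duration)=283, ROUND(AVG(duration), 2)=204.75, MIN(plays)=1130

rock | 283 | 204.75 | 1130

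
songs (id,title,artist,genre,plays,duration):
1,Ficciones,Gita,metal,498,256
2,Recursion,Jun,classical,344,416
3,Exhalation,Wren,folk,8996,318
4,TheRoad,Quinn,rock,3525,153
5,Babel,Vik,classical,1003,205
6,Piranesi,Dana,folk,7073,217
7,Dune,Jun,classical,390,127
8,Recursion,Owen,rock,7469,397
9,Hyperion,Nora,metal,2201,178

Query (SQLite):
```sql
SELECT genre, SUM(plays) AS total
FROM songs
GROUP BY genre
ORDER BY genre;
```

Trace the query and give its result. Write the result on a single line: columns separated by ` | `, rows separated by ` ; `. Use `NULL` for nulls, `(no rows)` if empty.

classical | 1737 ; folk | 16069 ; metal | 2699 ; rock | 10994

Partition songs by genre; compute SUM(plays) within each group.
  classical: ids {2, 5, 7} → SUM(plays)=1737
  folk: ids {3, 6} → SUM(plays)=16069
  metal: ids {1, 9} → SUM(plays)=2699
  rock: ids {4, 8} → SUM(plays)=10994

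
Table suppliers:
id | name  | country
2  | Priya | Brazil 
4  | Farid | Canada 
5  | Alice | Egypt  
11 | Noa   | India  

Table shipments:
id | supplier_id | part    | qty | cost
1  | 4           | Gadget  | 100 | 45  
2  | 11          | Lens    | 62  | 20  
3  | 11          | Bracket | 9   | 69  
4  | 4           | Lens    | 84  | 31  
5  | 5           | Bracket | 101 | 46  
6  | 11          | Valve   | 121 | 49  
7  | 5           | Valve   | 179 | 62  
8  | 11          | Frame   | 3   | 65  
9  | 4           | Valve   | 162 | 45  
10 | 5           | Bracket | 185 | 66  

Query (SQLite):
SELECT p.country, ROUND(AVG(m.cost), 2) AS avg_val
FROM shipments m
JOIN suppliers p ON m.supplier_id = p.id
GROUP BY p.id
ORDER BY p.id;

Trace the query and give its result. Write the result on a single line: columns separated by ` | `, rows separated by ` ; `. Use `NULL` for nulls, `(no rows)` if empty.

Join each shipments row to its suppliers via supplier_id.
Group joined rows by suppliers.id; compute ROUND(AVG(m.cost), 2) per group.
  4: ids {1, 4, 9} → ROUND(AVG(m.cost), 2)=40.33
  5: ids {5, 7, 10} → ROUND(AVG(m.cost), 2)=58
  11: ids {2, 3, 6, 8} → ROUND(AVG(m.cost), 2)=50.75

Canada | 40.33 ; Egypt | 58 ; India | 50.75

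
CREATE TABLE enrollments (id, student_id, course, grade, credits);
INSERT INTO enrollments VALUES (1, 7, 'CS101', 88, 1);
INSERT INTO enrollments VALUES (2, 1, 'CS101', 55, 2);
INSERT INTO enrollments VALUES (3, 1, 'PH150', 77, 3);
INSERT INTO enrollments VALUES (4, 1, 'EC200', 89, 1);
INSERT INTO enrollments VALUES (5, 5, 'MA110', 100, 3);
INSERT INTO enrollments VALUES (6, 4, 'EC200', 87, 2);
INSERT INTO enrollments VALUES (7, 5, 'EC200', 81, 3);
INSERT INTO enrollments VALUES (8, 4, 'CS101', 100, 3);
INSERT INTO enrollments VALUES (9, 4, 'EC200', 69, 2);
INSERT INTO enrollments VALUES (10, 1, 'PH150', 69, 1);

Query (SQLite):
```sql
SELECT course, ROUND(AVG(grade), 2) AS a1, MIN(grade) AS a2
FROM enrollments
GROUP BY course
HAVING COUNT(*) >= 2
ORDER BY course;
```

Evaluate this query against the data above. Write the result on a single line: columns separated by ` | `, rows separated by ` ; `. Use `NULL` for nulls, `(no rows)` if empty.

Group enrollments by course.
Per group compute: ROUND(AVG(grade), 2), MIN(grade).
HAVING: drop groups with fewer than 2 rows.
  CS101: ids {1, 2, 8} → ROUND(AVG(grade), 2)=81, MIN(grade)=55
  EC200: ids {4, 6, 7, 9} → ROUND(AVG(grade), 2)=81.5, MIN(grade)=69
  MA110: ids {5} → ROUND(AVG(grade), 2)=100, MIN(grade)=100
  PH150: ids {3, 10} → ROUND(AVG(grade), 2)=73, MIN(grade)=69

CS101 | 81 | 55 ; EC200 | 81.5 | 69 ; PH150 | 73 | 69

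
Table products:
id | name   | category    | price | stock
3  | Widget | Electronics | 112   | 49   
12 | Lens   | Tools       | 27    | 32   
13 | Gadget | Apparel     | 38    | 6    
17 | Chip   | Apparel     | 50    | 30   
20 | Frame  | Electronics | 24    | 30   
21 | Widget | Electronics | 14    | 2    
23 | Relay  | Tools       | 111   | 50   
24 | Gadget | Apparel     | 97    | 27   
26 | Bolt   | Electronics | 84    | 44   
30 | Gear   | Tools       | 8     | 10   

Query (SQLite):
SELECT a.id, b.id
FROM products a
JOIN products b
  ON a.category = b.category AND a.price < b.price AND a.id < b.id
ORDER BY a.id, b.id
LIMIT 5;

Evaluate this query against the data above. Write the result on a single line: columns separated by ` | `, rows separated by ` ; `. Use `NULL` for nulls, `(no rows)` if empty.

12 | 23 ; 13 | 17 ; 13 | 24 ; 17 | 24 ; 20 | 26

Pairs (a,b) with same category, a.price < b.price, a.id < b.id.
category groups: Apparel:{13,17,24} Electronics:{3,20,21,26} Tools:{12,23,30}
Ordered by (a.id, b.id); first 5.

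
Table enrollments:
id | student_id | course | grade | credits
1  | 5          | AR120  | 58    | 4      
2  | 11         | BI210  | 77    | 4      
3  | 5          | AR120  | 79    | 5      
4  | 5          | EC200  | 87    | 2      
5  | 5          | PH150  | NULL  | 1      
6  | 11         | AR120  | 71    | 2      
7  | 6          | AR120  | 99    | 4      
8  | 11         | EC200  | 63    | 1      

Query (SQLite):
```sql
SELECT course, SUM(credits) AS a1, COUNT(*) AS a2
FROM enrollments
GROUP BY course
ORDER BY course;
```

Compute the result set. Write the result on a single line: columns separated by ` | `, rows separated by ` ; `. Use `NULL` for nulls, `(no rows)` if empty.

AR120 | 15 | 4 ; BI210 | 4 | 1 ; EC200 | 3 | 2 ; PH150 | 1 | 1

Group enrollments by course.
Per group compute: SUM(credits), COUNT(*).
  AR120: ids {1, 3, 6, 7} → SUM(credits)=15, COUNT(*)=4
  BI210: ids {2} → SUM(credits)=4, COUNT(*)=1
  EC200: ids {4, 8} → SUM(credits)=3, COUNT(*)=2
  PH150: ids {5} → SUM(credits)=1, COUNT(*)=1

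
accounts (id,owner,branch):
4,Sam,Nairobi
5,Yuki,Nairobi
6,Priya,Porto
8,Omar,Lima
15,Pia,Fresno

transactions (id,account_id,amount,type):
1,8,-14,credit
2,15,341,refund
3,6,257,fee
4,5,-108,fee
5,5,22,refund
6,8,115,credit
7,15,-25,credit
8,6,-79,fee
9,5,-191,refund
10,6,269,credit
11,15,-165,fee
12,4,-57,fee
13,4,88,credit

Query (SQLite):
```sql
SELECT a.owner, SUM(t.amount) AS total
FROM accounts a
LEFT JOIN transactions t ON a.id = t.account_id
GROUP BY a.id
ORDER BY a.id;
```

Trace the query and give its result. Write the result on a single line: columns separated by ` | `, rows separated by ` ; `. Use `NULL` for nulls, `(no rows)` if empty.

LEFT JOIN keeps every accounts row; unmatched ones get NULL for transactions columns.
Group by accounts.id and compute SUM(t.amount). SUM over an all-NULL group is NULL.
  4: ids {12, 13} → SUM(t.amount)=31
  5: ids {4, 5, 9} → SUM(t.amount)=-277
  6: ids {3, 8, 10} → SUM(t.amount)=447
  8: ids {1, 6} → SUM(t.amount)=101
  15: ids {2, 7, 11} → SUM(t.amount)=151

Sam | 31 ; Yuki | -277 ; Priya | 447 ; Omar | 101 ; Pia | 151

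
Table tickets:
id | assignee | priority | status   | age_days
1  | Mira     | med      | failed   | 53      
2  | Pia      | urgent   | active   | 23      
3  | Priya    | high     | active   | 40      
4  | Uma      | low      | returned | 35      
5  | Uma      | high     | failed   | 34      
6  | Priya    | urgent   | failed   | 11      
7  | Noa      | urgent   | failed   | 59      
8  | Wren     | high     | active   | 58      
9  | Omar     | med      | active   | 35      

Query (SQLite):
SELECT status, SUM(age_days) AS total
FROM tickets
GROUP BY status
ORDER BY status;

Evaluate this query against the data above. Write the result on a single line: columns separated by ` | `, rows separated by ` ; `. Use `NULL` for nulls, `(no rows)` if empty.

active | 156 ; failed | 157 ; returned | 35

Partition tickets by status; compute SUM(age_days) within each group.
  active: ids {2, 3, 8, 9} → SUM(age_days)=156
  failed: ids {1, 5, 6, 7} → SUM(age_days)=157
  returned: ids {4} → SUM(age_days)=35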